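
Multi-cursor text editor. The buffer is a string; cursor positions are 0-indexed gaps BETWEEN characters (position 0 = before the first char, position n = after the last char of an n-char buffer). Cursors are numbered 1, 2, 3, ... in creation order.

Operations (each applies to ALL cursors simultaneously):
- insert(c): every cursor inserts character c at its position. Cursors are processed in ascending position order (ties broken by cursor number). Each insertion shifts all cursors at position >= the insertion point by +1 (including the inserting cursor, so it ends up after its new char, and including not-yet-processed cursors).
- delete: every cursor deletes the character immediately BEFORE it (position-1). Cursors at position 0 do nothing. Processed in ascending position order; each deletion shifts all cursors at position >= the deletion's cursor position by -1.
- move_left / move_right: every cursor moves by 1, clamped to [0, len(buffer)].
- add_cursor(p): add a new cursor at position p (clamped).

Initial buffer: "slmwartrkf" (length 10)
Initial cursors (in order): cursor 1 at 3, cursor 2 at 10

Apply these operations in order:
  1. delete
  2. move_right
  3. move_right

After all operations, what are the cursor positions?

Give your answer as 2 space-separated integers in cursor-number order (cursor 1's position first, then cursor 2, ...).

After op 1 (delete): buffer="slwartrk" (len 8), cursors c1@2 c2@8, authorship ........
After op 2 (move_right): buffer="slwartrk" (len 8), cursors c1@3 c2@8, authorship ........
After op 3 (move_right): buffer="slwartrk" (len 8), cursors c1@4 c2@8, authorship ........

Answer: 4 8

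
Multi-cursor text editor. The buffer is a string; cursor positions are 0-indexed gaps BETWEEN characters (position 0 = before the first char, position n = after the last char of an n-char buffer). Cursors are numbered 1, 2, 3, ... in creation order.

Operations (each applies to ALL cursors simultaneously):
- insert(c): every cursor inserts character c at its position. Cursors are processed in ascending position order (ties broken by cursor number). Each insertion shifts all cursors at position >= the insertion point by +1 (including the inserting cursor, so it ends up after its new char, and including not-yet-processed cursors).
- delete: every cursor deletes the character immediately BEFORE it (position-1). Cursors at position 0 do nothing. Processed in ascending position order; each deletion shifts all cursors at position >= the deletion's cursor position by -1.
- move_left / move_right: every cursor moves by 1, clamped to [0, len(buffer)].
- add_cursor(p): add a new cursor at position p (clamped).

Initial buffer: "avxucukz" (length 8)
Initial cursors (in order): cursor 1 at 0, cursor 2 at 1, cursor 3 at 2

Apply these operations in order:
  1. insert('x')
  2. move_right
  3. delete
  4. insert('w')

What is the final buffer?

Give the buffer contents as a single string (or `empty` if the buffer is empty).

Answer: xwxwxwucukz

Derivation:
After op 1 (insert('x')): buffer="xaxvxxucukz" (len 11), cursors c1@1 c2@3 c3@5, authorship 1.2.3......
After op 2 (move_right): buffer="xaxvxxucukz" (len 11), cursors c1@2 c2@4 c3@6, authorship 1.2.3......
After op 3 (delete): buffer="xxxucukz" (len 8), cursors c1@1 c2@2 c3@3, authorship 123.....
After op 4 (insert('w')): buffer="xwxwxwucukz" (len 11), cursors c1@2 c2@4 c3@6, authorship 112233.....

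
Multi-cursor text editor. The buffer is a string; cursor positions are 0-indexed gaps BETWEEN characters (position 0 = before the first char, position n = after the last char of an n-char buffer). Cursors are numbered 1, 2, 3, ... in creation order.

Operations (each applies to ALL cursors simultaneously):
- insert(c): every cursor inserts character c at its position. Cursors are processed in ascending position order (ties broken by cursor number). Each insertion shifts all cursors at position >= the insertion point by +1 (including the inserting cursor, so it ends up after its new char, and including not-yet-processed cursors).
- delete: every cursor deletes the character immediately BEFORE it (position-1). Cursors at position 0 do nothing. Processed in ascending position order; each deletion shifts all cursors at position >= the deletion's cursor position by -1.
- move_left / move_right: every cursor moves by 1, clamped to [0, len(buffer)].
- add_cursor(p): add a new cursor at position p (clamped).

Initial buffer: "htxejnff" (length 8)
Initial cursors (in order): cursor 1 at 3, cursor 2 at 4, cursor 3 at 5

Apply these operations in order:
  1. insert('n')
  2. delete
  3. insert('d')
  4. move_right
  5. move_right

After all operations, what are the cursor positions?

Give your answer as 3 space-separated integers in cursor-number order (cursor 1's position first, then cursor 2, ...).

Answer: 6 8 10

Derivation:
After op 1 (insert('n')): buffer="htxnenjnnff" (len 11), cursors c1@4 c2@6 c3@8, authorship ...1.2.3...
After op 2 (delete): buffer="htxejnff" (len 8), cursors c1@3 c2@4 c3@5, authorship ........
After op 3 (insert('d')): buffer="htxdedjdnff" (len 11), cursors c1@4 c2@6 c3@8, authorship ...1.2.3...
After op 4 (move_right): buffer="htxdedjdnff" (len 11), cursors c1@5 c2@7 c3@9, authorship ...1.2.3...
After op 5 (move_right): buffer="htxdedjdnff" (len 11), cursors c1@6 c2@8 c3@10, authorship ...1.2.3...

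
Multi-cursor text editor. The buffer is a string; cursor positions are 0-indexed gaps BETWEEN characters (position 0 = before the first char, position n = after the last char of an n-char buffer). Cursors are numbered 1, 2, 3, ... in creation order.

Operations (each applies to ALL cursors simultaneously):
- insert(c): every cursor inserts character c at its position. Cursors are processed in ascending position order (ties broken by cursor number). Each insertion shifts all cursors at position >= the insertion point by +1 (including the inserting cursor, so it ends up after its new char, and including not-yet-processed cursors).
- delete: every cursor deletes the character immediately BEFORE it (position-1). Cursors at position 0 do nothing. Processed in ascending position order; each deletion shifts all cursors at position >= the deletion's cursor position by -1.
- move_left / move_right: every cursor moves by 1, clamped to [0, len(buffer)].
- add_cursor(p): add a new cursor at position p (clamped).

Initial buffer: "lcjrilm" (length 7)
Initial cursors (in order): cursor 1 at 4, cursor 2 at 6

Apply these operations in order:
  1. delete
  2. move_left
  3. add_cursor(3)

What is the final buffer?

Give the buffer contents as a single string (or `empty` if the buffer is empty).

Answer: lcjim

Derivation:
After op 1 (delete): buffer="lcjim" (len 5), cursors c1@3 c2@4, authorship .....
After op 2 (move_left): buffer="lcjim" (len 5), cursors c1@2 c2@3, authorship .....
After op 3 (add_cursor(3)): buffer="lcjim" (len 5), cursors c1@2 c2@3 c3@3, authorship .....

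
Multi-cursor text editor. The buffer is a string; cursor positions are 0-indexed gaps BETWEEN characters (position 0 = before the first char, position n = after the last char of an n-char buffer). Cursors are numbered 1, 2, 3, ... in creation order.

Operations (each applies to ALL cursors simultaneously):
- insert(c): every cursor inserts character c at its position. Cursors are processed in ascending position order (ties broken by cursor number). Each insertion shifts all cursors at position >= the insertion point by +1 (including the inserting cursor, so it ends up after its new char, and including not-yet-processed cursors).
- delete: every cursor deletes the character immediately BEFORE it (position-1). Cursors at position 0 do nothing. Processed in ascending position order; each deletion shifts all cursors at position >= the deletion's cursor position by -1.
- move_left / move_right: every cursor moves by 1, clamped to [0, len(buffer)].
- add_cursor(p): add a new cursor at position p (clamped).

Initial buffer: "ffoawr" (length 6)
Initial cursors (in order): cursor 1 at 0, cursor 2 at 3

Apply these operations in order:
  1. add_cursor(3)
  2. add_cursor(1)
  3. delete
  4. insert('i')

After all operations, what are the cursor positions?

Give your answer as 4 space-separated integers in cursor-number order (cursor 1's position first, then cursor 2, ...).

After op 1 (add_cursor(3)): buffer="ffoawr" (len 6), cursors c1@0 c2@3 c3@3, authorship ......
After op 2 (add_cursor(1)): buffer="ffoawr" (len 6), cursors c1@0 c4@1 c2@3 c3@3, authorship ......
After op 3 (delete): buffer="awr" (len 3), cursors c1@0 c2@0 c3@0 c4@0, authorship ...
After op 4 (insert('i')): buffer="iiiiawr" (len 7), cursors c1@4 c2@4 c3@4 c4@4, authorship 1234...

Answer: 4 4 4 4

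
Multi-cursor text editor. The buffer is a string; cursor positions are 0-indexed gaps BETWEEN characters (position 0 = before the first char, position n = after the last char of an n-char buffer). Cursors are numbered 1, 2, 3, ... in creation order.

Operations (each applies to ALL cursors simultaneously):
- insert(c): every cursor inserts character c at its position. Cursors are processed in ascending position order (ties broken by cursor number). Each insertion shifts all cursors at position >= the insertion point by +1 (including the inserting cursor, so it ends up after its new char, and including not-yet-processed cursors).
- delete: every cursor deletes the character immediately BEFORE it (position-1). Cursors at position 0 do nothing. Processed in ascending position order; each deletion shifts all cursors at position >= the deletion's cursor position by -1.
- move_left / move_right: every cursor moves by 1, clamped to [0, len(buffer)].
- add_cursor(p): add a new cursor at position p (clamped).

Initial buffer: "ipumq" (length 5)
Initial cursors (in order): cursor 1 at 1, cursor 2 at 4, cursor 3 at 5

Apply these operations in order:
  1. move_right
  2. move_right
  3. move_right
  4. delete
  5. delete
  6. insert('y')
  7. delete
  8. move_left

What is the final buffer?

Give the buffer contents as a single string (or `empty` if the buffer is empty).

After op 1 (move_right): buffer="ipumq" (len 5), cursors c1@2 c2@5 c3@5, authorship .....
After op 2 (move_right): buffer="ipumq" (len 5), cursors c1@3 c2@5 c3@5, authorship .....
After op 3 (move_right): buffer="ipumq" (len 5), cursors c1@4 c2@5 c3@5, authorship .....
After op 4 (delete): buffer="ip" (len 2), cursors c1@2 c2@2 c3@2, authorship ..
After op 5 (delete): buffer="" (len 0), cursors c1@0 c2@0 c3@0, authorship 
After op 6 (insert('y')): buffer="yyy" (len 3), cursors c1@3 c2@3 c3@3, authorship 123
After op 7 (delete): buffer="" (len 0), cursors c1@0 c2@0 c3@0, authorship 
After op 8 (move_left): buffer="" (len 0), cursors c1@0 c2@0 c3@0, authorship 

Answer: empty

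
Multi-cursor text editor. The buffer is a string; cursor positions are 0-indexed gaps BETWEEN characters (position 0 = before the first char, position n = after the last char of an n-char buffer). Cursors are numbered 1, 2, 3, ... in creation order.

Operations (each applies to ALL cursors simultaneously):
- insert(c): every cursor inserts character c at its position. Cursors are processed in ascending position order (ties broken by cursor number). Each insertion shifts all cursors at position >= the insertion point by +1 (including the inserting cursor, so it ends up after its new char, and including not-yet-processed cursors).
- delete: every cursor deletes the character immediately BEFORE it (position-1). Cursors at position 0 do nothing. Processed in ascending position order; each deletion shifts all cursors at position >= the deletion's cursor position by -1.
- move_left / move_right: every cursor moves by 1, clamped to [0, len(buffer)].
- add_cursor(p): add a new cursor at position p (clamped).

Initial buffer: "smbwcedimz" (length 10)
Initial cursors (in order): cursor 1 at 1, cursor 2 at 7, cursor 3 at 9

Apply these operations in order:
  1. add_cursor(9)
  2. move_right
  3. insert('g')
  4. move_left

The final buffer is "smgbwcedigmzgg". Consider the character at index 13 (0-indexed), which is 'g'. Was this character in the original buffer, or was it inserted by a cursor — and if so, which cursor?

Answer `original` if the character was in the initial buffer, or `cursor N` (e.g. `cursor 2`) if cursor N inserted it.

Answer: cursor 4

Derivation:
After op 1 (add_cursor(9)): buffer="smbwcedimz" (len 10), cursors c1@1 c2@7 c3@9 c4@9, authorship ..........
After op 2 (move_right): buffer="smbwcedimz" (len 10), cursors c1@2 c2@8 c3@10 c4@10, authorship ..........
After op 3 (insert('g')): buffer="smgbwcedigmzgg" (len 14), cursors c1@3 c2@10 c3@14 c4@14, authorship ..1......2..34
After op 4 (move_left): buffer="smgbwcedigmzgg" (len 14), cursors c1@2 c2@9 c3@13 c4@13, authorship ..1......2..34
Authorship (.=original, N=cursor N): . . 1 . . . . . . 2 . . 3 4
Index 13: author = 4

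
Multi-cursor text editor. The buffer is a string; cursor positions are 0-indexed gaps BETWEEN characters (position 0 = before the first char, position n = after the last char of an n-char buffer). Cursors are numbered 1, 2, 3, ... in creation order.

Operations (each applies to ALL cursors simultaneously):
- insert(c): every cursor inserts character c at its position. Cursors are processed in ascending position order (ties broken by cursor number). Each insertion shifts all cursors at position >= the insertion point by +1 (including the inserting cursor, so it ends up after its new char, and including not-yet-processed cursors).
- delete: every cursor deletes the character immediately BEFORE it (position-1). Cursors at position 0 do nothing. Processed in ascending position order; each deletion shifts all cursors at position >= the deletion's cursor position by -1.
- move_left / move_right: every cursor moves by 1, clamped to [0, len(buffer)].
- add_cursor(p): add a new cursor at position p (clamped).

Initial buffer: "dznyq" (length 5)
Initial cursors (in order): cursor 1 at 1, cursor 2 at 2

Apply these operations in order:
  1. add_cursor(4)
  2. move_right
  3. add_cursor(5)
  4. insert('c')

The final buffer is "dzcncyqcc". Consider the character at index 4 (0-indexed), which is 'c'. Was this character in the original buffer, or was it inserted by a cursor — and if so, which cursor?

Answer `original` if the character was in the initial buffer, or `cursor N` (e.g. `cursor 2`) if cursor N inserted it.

After op 1 (add_cursor(4)): buffer="dznyq" (len 5), cursors c1@1 c2@2 c3@4, authorship .....
After op 2 (move_right): buffer="dznyq" (len 5), cursors c1@2 c2@3 c3@5, authorship .....
After op 3 (add_cursor(5)): buffer="dznyq" (len 5), cursors c1@2 c2@3 c3@5 c4@5, authorship .....
After op 4 (insert('c')): buffer="dzcncyqcc" (len 9), cursors c1@3 c2@5 c3@9 c4@9, authorship ..1.2..34
Authorship (.=original, N=cursor N): . . 1 . 2 . . 3 4
Index 4: author = 2

Answer: cursor 2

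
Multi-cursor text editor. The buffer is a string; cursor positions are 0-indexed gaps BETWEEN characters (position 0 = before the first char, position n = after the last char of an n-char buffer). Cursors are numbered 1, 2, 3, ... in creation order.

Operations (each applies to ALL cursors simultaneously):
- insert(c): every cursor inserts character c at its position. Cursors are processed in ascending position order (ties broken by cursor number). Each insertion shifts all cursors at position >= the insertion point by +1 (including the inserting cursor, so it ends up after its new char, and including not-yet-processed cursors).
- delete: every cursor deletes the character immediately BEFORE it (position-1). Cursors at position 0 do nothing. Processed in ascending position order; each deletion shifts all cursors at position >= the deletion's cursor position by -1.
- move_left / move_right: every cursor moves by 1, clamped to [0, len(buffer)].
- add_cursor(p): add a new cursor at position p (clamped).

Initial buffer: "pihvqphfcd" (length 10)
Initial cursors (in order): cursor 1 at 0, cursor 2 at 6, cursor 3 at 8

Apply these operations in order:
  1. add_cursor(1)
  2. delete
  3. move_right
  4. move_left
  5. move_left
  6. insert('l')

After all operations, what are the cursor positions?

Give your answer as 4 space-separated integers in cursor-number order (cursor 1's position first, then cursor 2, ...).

Answer: 2 6 8 2

Derivation:
After op 1 (add_cursor(1)): buffer="pihvqphfcd" (len 10), cursors c1@0 c4@1 c2@6 c3@8, authorship ..........
After op 2 (delete): buffer="ihvqhcd" (len 7), cursors c1@0 c4@0 c2@4 c3@5, authorship .......
After op 3 (move_right): buffer="ihvqhcd" (len 7), cursors c1@1 c4@1 c2@5 c3@6, authorship .......
After op 4 (move_left): buffer="ihvqhcd" (len 7), cursors c1@0 c4@0 c2@4 c3@5, authorship .......
After op 5 (move_left): buffer="ihvqhcd" (len 7), cursors c1@0 c4@0 c2@3 c3@4, authorship .......
After op 6 (insert('l')): buffer="llihvlqlhcd" (len 11), cursors c1@2 c4@2 c2@6 c3@8, authorship 14...2.3...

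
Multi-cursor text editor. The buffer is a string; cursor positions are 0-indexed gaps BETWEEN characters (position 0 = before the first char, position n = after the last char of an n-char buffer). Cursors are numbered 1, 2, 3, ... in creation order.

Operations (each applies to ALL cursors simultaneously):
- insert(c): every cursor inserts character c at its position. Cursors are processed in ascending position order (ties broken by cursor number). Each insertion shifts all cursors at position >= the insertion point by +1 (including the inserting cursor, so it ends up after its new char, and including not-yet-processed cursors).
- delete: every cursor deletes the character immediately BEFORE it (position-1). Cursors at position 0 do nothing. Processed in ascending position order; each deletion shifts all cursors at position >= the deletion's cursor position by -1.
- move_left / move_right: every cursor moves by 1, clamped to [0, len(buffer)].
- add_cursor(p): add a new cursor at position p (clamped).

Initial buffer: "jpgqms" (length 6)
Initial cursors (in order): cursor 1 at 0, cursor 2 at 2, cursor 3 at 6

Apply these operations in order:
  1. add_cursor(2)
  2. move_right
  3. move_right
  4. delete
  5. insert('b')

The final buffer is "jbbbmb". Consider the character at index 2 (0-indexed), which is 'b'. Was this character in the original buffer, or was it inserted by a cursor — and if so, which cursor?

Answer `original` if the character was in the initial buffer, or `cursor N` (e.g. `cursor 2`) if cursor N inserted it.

Answer: cursor 2

Derivation:
After op 1 (add_cursor(2)): buffer="jpgqms" (len 6), cursors c1@0 c2@2 c4@2 c3@6, authorship ......
After op 2 (move_right): buffer="jpgqms" (len 6), cursors c1@1 c2@3 c4@3 c3@6, authorship ......
After op 3 (move_right): buffer="jpgqms" (len 6), cursors c1@2 c2@4 c4@4 c3@6, authorship ......
After op 4 (delete): buffer="jm" (len 2), cursors c1@1 c2@1 c4@1 c3@2, authorship ..
After op 5 (insert('b')): buffer="jbbbmb" (len 6), cursors c1@4 c2@4 c4@4 c3@6, authorship .124.3
Authorship (.=original, N=cursor N): . 1 2 4 . 3
Index 2: author = 2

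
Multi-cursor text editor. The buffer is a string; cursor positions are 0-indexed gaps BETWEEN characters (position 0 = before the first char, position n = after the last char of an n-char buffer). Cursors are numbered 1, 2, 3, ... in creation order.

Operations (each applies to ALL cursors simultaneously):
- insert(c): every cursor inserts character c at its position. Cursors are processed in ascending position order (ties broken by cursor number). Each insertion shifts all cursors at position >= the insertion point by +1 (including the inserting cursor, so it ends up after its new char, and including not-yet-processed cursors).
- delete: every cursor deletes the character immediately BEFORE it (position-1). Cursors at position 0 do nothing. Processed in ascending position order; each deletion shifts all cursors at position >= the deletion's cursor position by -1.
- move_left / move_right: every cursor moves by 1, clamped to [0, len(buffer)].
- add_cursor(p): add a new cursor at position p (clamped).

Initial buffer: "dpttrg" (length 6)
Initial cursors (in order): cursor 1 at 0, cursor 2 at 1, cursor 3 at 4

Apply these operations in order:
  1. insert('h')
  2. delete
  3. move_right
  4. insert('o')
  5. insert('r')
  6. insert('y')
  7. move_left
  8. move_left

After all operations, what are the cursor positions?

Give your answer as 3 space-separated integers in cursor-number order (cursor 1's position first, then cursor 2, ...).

Answer: 2 6 12

Derivation:
After op 1 (insert('h')): buffer="hdhptthrg" (len 9), cursors c1@1 c2@3 c3@7, authorship 1.2...3..
After op 2 (delete): buffer="dpttrg" (len 6), cursors c1@0 c2@1 c3@4, authorship ......
After op 3 (move_right): buffer="dpttrg" (len 6), cursors c1@1 c2@2 c3@5, authorship ......
After op 4 (insert('o')): buffer="dopottrog" (len 9), cursors c1@2 c2@4 c3@8, authorship .1.2...3.
After op 5 (insert('r')): buffer="dorporttrorg" (len 12), cursors c1@3 c2@6 c3@11, authorship .11.22...33.
After op 6 (insert('y')): buffer="doryporyttroryg" (len 15), cursors c1@4 c2@8 c3@14, authorship .111.222...333.
After op 7 (move_left): buffer="doryporyttroryg" (len 15), cursors c1@3 c2@7 c3@13, authorship .111.222...333.
After op 8 (move_left): buffer="doryporyttroryg" (len 15), cursors c1@2 c2@6 c3@12, authorship .111.222...333.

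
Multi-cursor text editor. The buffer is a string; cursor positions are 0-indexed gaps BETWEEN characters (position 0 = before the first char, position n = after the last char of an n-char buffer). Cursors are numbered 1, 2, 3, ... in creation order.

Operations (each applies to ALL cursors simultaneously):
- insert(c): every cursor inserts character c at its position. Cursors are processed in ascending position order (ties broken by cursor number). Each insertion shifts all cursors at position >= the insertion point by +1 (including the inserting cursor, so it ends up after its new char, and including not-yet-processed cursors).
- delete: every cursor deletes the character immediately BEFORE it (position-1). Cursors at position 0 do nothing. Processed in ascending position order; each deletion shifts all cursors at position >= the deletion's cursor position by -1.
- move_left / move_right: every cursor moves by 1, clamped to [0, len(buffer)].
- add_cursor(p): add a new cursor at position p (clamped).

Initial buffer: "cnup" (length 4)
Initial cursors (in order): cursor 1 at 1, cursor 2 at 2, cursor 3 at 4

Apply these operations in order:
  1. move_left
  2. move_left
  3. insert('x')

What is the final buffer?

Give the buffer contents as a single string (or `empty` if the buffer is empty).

Answer: xxcnxup

Derivation:
After op 1 (move_left): buffer="cnup" (len 4), cursors c1@0 c2@1 c3@3, authorship ....
After op 2 (move_left): buffer="cnup" (len 4), cursors c1@0 c2@0 c3@2, authorship ....
After op 3 (insert('x')): buffer="xxcnxup" (len 7), cursors c1@2 c2@2 c3@5, authorship 12..3..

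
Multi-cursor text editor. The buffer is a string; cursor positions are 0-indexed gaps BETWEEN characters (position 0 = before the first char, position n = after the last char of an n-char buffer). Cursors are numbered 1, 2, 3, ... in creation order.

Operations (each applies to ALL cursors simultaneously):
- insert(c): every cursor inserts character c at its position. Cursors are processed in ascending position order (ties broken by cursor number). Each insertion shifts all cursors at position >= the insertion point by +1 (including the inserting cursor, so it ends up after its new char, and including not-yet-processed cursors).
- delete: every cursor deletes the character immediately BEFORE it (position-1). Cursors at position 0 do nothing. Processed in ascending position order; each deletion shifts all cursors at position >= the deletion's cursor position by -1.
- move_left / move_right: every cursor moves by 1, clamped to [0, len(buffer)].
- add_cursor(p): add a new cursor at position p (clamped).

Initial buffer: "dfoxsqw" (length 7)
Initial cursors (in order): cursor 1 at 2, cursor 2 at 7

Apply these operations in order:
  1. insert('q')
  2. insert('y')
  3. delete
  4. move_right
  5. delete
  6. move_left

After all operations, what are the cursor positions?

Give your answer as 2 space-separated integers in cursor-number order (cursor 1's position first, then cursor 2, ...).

Answer: 2 6

Derivation:
After op 1 (insert('q')): buffer="dfqoxsqwq" (len 9), cursors c1@3 c2@9, authorship ..1.....2
After op 2 (insert('y')): buffer="dfqyoxsqwqy" (len 11), cursors c1@4 c2@11, authorship ..11.....22
After op 3 (delete): buffer="dfqoxsqwq" (len 9), cursors c1@3 c2@9, authorship ..1.....2
After op 4 (move_right): buffer="dfqoxsqwq" (len 9), cursors c1@4 c2@9, authorship ..1.....2
After op 5 (delete): buffer="dfqxsqw" (len 7), cursors c1@3 c2@7, authorship ..1....
After op 6 (move_left): buffer="dfqxsqw" (len 7), cursors c1@2 c2@6, authorship ..1....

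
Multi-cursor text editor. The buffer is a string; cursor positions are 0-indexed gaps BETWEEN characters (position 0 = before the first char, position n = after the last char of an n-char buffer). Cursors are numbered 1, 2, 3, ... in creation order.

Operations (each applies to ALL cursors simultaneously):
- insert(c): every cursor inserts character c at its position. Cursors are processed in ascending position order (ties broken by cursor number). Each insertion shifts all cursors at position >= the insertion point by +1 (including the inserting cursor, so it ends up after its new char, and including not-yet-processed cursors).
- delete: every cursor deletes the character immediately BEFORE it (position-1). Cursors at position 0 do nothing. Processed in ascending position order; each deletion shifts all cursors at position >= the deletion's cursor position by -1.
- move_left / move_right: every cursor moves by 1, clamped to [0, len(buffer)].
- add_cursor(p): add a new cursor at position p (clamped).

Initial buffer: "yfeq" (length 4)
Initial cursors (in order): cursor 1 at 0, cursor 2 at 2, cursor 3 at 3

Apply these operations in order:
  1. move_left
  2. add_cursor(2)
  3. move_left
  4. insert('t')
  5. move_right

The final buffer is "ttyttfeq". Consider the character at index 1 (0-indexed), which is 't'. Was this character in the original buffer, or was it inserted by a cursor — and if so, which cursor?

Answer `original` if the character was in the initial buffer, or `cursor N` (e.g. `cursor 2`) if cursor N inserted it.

Answer: cursor 2

Derivation:
After op 1 (move_left): buffer="yfeq" (len 4), cursors c1@0 c2@1 c3@2, authorship ....
After op 2 (add_cursor(2)): buffer="yfeq" (len 4), cursors c1@0 c2@1 c3@2 c4@2, authorship ....
After op 3 (move_left): buffer="yfeq" (len 4), cursors c1@0 c2@0 c3@1 c4@1, authorship ....
After op 4 (insert('t')): buffer="ttyttfeq" (len 8), cursors c1@2 c2@2 c3@5 c4@5, authorship 12.34...
After op 5 (move_right): buffer="ttyttfeq" (len 8), cursors c1@3 c2@3 c3@6 c4@6, authorship 12.34...
Authorship (.=original, N=cursor N): 1 2 . 3 4 . . .
Index 1: author = 2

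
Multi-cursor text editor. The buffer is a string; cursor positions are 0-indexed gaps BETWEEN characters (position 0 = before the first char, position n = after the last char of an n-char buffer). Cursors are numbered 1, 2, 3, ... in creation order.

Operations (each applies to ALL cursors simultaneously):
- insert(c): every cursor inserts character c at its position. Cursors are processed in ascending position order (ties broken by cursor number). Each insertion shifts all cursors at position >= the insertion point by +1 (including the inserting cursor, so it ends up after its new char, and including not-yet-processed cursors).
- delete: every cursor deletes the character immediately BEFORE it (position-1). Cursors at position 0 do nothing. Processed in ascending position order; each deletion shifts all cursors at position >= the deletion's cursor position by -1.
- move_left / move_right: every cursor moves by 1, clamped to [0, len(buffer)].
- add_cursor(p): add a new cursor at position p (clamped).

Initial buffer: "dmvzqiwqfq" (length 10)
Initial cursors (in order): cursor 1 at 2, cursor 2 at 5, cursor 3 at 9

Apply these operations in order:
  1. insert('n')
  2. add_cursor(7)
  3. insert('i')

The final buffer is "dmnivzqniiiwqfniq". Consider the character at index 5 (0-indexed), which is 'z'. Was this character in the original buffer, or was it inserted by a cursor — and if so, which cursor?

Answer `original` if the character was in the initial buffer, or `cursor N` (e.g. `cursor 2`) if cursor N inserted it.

After op 1 (insert('n')): buffer="dmnvzqniwqfnq" (len 13), cursors c1@3 c2@7 c3@12, authorship ..1...2....3.
After op 2 (add_cursor(7)): buffer="dmnvzqniwqfnq" (len 13), cursors c1@3 c2@7 c4@7 c3@12, authorship ..1...2....3.
After op 3 (insert('i')): buffer="dmnivzqniiiwqfniq" (len 17), cursors c1@4 c2@10 c4@10 c3@16, authorship ..11...224....33.
Authorship (.=original, N=cursor N): . . 1 1 . . . 2 2 4 . . . . 3 3 .
Index 5: author = original

Answer: original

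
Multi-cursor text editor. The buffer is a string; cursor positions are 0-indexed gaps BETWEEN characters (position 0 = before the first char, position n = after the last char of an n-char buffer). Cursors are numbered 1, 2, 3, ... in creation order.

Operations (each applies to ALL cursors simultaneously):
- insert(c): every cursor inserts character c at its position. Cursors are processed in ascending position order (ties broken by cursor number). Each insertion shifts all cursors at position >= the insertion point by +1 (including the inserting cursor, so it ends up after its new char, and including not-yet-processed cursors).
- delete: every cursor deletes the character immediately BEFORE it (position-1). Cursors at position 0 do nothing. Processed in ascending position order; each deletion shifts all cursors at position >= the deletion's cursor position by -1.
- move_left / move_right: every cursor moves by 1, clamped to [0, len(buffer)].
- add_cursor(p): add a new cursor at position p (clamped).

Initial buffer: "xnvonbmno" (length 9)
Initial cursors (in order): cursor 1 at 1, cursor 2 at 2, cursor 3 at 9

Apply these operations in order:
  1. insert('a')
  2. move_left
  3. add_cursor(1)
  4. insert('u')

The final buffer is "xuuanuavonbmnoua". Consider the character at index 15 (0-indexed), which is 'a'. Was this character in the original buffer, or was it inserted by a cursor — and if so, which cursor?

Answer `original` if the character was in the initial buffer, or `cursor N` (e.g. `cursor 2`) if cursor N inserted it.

Answer: cursor 3

Derivation:
After op 1 (insert('a')): buffer="xanavonbmnoa" (len 12), cursors c1@2 c2@4 c3@12, authorship .1.2.......3
After op 2 (move_left): buffer="xanavonbmnoa" (len 12), cursors c1@1 c2@3 c3@11, authorship .1.2.......3
After op 3 (add_cursor(1)): buffer="xanavonbmnoa" (len 12), cursors c1@1 c4@1 c2@3 c3@11, authorship .1.2.......3
After op 4 (insert('u')): buffer="xuuanuavonbmnoua" (len 16), cursors c1@3 c4@3 c2@6 c3@15, authorship .141.22.......33
Authorship (.=original, N=cursor N): . 1 4 1 . 2 2 . . . . . . . 3 3
Index 15: author = 3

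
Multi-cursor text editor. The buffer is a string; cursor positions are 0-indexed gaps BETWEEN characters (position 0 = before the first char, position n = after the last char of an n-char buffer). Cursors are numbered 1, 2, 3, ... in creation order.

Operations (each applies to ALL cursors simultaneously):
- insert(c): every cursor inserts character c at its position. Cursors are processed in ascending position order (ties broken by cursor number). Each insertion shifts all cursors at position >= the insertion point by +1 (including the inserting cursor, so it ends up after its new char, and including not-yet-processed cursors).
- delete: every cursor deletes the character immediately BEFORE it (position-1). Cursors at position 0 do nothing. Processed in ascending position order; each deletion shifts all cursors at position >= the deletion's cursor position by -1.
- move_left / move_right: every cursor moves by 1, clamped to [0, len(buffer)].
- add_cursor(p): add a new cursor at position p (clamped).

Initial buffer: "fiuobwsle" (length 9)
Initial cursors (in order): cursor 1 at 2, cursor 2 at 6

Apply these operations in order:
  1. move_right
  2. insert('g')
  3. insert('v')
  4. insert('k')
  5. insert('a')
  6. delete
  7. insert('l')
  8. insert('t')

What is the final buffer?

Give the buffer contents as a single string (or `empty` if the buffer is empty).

Answer: fiugvkltobwsgvkltle

Derivation:
After op 1 (move_right): buffer="fiuobwsle" (len 9), cursors c1@3 c2@7, authorship .........
After op 2 (insert('g')): buffer="fiugobwsgle" (len 11), cursors c1@4 c2@9, authorship ...1....2..
After op 3 (insert('v')): buffer="fiugvobwsgvle" (len 13), cursors c1@5 c2@11, authorship ...11....22..
After op 4 (insert('k')): buffer="fiugvkobwsgvkle" (len 15), cursors c1@6 c2@13, authorship ...111....222..
After op 5 (insert('a')): buffer="fiugvkaobwsgvkale" (len 17), cursors c1@7 c2@15, authorship ...1111....2222..
After op 6 (delete): buffer="fiugvkobwsgvkle" (len 15), cursors c1@6 c2@13, authorship ...111....222..
After op 7 (insert('l')): buffer="fiugvklobwsgvklle" (len 17), cursors c1@7 c2@15, authorship ...1111....2222..
After op 8 (insert('t')): buffer="fiugvkltobwsgvkltle" (len 19), cursors c1@8 c2@17, authorship ...11111....22222..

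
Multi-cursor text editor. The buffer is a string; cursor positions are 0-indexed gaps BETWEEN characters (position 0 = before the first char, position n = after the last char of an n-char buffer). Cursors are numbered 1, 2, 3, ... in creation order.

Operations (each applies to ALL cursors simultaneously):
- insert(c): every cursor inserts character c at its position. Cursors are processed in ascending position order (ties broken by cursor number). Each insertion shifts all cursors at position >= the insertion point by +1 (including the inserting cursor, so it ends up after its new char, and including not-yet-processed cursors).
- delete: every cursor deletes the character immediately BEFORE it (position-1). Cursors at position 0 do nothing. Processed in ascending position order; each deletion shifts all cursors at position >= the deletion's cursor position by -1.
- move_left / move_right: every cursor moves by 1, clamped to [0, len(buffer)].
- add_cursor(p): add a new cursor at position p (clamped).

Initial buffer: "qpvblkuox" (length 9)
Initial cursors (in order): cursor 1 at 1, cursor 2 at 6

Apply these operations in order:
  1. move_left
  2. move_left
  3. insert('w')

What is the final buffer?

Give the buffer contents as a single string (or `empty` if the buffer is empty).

Answer: wqpvbwlkuox

Derivation:
After op 1 (move_left): buffer="qpvblkuox" (len 9), cursors c1@0 c2@5, authorship .........
After op 2 (move_left): buffer="qpvblkuox" (len 9), cursors c1@0 c2@4, authorship .........
After op 3 (insert('w')): buffer="wqpvbwlkuox" (len 11), cursors c1@1 c2@6, authorship 1....2.....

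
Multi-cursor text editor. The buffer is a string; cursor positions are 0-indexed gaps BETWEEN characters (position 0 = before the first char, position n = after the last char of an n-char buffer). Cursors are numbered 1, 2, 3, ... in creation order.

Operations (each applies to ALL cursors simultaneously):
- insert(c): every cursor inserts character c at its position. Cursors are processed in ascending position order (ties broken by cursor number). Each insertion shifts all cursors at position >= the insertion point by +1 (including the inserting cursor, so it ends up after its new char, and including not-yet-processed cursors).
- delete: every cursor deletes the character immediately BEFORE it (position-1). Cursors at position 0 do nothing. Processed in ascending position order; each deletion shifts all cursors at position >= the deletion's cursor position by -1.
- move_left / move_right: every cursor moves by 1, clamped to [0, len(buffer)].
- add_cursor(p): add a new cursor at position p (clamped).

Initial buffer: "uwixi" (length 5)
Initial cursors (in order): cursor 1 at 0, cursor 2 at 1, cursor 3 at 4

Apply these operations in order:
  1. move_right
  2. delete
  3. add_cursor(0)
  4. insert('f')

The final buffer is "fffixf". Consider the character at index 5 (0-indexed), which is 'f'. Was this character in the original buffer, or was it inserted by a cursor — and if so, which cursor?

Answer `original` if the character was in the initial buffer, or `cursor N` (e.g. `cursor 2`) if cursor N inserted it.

Answer: cursor 3

Derivation:
After op 1 (move_right): buffer="uwixi" (len 5), cursors c1@1 c2@2 c3@5, authorship .....
After op 2 (delete): buffer="ix" (len 2), cursors c1@0 c2@0 c3@2, authorship ..
After op 3 (add_cursor(0)): buffer="ix" (len 2), cursors c1@0 c2@0 c4@0 c3@2, authorship ..
After op 4 (insert('f')): buffer="fffixf" (len 6), cursors c1@3 c2@3 c4@3 c3@6, authorship 124..3
Authorship (.=original, N=cursor N): 1 2 4 . . 3
Index 5: author = 3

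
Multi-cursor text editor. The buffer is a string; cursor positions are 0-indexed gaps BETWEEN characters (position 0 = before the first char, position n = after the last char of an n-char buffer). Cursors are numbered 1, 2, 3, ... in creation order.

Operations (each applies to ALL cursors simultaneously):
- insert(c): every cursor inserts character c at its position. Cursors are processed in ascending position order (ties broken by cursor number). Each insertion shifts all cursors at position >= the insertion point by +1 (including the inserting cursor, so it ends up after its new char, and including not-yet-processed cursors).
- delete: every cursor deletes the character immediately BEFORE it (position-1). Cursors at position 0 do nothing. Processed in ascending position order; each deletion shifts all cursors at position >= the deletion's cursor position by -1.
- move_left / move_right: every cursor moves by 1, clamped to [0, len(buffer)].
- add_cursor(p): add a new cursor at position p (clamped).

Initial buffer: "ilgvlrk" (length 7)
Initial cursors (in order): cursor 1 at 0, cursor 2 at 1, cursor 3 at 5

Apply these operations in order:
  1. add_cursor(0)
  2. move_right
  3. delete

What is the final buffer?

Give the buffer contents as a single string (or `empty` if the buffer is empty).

Answer: gvlk

Derivation:
After op 1 (add_cursor(0)): buffer="ilgvlrk" (len 7), cursors c1@0 c4@0 c2@1 c3@5, authorship .......
After op 2 (move_right): buffer="ilgvlrk" (len 7), cursors c1@1 c4@1 c2@2 c3@6, authorship .......
After op 3 (delete): buffer="gvlk" (len 4), cursors c1@0 c2@0 c4@0 c3@3, authorship ....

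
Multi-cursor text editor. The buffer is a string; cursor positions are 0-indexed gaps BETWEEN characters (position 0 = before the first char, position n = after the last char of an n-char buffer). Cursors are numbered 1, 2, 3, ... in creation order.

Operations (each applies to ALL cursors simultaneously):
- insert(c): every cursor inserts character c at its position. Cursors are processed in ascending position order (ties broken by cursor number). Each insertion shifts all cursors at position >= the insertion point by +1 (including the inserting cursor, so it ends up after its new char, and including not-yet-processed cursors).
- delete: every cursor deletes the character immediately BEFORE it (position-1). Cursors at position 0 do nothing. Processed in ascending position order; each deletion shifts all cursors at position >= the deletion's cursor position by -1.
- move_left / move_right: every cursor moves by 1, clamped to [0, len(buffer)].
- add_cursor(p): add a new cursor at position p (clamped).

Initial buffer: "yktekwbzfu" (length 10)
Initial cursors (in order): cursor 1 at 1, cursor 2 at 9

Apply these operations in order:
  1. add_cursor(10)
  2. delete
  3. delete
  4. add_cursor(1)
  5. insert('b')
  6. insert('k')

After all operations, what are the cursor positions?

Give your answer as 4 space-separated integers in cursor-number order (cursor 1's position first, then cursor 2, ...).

After op 1 (add_cursor(10)): buffer="yktekwbzfu" (len 10), cursors c1@1 c2@9 c3@10, authorship ..........
After op 2 (delete): buffer="ktekwbz" (len 7), cursors c1@0 c2@7 c3@7, authorship .......
After op 3 (delete): buffer="ktekw" (len 5), cursors c1@0 c2@5 c3@5, authorship .....
After op 4 (add_cursor(1)): buffer="ktekw" (len 5), cursors c1@0 c4@1 c2@5 c3@5, authorship .....
After op 5 (insert('b')): buffer="bkbtekwbb" (len 9), cursors c1@1 c4@3 c2@9 c3@9, authorship 1.4....23
After op 6 (insert('k')): buffer="bkkbktekwbbkk" (len 13), cursors c1@2 c4@5 c2@13 c3@13, authorship 11.44....2323

Answer: 2 13 13 5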